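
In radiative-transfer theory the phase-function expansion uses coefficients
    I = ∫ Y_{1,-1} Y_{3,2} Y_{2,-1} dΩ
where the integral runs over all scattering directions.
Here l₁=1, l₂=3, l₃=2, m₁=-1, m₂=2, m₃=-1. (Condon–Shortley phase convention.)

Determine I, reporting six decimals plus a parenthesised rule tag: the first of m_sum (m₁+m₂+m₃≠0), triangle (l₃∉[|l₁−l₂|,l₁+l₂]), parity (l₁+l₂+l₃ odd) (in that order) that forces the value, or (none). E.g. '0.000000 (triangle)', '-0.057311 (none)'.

0.261169 (none)

Checks pass: Σm=0; 6 even; l₃=2∈[2,4].
(2·1+1)(2·3+1)(2·2+1) = 105
Δ: 2! 0! 4! / 7! → 1/105
sum: t=1:−1/4 = -1/4
3j²(1 3 2; 0 0 0) = Δ·Π!·Σ² = 3/35  (sign -1)
sum: t=2:+1/12 = 1/12
3j²(1 3 2; -1 2 -1) = Δ·Π!·Σ² = 2/21  (sign -1)
combine: 4πI² = 105·3/35·2/21 = 6/7
take √, sign +1: I = 0.26116903
No selection rule forces the value: the integral is nonzero (none).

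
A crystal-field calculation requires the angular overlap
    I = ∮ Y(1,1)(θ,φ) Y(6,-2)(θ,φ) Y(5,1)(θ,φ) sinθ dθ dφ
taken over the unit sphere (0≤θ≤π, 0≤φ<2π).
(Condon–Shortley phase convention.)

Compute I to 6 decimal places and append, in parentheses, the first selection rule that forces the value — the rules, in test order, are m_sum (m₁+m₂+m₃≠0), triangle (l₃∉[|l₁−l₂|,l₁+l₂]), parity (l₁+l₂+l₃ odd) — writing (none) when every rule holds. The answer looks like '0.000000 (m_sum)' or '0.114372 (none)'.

0.216205 (none)

Checks pass: Σm=0; 12 even; l₃=5∈[5,7].
(2·1+1)(2·6+1)(2·5+1) = 429
Δ: 2! 0! 10! / 13! → 1/858
sum: t=1:−1/14400 = -1/14400
3j²(1 6 5; 0 0 0) = Δ·Π!·Σ² = 6/143  (sign +1)
sum: t=0:+1/34560 = 1/34560
3j²(1 6 5; 1 -2 1) = Δ·Π!·Σ² = 14/429  (sign +1)
combine: 4πI² = 429·6/143·14/429 = 84/143
take √, sign +1: I = 0.21620548
No selection rule forces the value: the integral is nonzero (none).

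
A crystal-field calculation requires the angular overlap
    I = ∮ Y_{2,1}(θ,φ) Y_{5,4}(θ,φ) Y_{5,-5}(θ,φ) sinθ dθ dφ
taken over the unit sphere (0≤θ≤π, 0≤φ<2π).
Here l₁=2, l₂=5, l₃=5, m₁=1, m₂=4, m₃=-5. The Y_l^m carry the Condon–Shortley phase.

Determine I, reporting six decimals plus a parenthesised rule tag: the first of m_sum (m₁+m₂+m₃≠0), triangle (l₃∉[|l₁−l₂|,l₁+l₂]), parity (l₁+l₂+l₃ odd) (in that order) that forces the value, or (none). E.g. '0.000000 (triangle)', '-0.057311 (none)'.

m-sum 0 ✓  L=12 even ✓  3≤5≤7 ✓
Π(2lᵢ+1) = 5×11×11 = 605
triangle coeff Δ(2,5,5) = 1/38610
Σ_t [0,2]: t=0:+1/2880 t=1:−1/576 t=2:+1/2880 = -1/960
(3j)²=10/429 [(2 5 5; 0 0 0)], sign=+1
Σ_t [1,1]: t=1:−1/80640 = -1/80640
(3j)²=9/286 [(2 5 5; 1 4 -5)], sign=-1
⇒ 4πI² = 75/169
I = (-1)√(75/169/(4π)) = -0.18792404
No selection rule forces the value: the integral is nonzero (none).

-0.187924 (none)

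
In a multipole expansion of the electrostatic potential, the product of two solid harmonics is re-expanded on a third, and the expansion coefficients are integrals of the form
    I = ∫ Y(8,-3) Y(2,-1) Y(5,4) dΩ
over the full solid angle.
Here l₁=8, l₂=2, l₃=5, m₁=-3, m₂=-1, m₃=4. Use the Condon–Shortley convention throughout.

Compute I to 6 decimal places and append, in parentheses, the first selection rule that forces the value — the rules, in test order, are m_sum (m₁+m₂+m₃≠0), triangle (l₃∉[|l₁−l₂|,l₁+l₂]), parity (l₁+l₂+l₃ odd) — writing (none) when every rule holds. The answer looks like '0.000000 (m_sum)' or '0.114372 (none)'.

0.000000 (triangle)

l₃=5 ∉ [6,10] — triangle fails ⇒ I = 0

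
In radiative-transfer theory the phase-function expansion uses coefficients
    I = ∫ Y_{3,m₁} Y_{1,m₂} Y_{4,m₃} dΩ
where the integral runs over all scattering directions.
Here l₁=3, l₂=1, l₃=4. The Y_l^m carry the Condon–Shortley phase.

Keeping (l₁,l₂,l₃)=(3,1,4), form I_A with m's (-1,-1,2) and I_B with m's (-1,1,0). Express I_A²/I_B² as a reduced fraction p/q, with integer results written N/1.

Shared (l₁,l₂,l₃)=(3,1,4): N and (l;000)² cancel in I_A²/I_B².
A: Δ = 0!·6!·2!/9! = 1/252; Racah Σ t=0..0: t=0:+1/96 = 1/96; ⇒ 3j(3 1 4; -1 -1 2)² = 5/84, sgn +1
B: Δ = 0!·6!·2!/9! = 1/252; Racah Σ t=0..0: t=0:+1/96 = 1/96; ⇒ 3j(3 1 4; -1 1 0)² = 1/42, sgn +1
I_A²/I_B² = (5/84)/(1/42) = 5/2

5/2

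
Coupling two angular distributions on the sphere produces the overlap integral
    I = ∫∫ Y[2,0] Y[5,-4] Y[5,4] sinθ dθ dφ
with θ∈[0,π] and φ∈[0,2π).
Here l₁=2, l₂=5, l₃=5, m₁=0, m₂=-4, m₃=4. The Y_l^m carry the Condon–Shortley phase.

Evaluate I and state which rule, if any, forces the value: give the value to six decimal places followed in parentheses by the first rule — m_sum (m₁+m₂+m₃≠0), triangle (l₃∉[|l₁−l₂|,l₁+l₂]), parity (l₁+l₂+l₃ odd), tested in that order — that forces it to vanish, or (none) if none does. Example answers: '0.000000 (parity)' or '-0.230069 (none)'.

-0.097044 (none)

m-sum 0 ✓  L=12 even ✓  3≤5≤7 ✓
Π(2lᵢ+1) = 5×11×11 = 605
triangle coeff Δ(2,5,5) = 1/38610
Σ_t [0,2]: t=0:+1/2880 t=1:−1/576 t=2:+1/2880 = -1/960
(3j)²=10/429 [(2 5 5; 0 0 0)], sign=+1
Σ_t [0,1]: t=0:+1/20160 t=1:−1/40320 = 1/40320
(3j)²=6/715 [(2 5 5; 0 -4 4)], sign=-1
⇒ 4πI² = 20/169
I = (-1)√(20/169/(4π)) = -0.09704356
No selection rule forces the value: the integral is nonzero (none).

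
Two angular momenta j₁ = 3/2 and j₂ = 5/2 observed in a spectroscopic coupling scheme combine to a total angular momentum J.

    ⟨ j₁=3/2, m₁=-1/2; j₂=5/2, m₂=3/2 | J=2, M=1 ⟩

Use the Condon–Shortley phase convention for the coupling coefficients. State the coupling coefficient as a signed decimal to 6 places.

+0.154303  (= +√(1/42))

triangle: 2!*1!*3!/7! = 12/5040
(j±m)!: 1!*2!*4!*1!*3!*1! = 288
prefactor² = (2J+1)*Δ*N² = 24/7
  k=1: −1/(1!*1!*1!*3!*0!*0!) = -1/6
  k=2: +1/(2!*0!*0!*2!*1!*1!) = 1/4
Σ = 1/12  ⇒  CG² = 24/7*(1/12)² = 1/42
CG = +√(1/42) = +0.154303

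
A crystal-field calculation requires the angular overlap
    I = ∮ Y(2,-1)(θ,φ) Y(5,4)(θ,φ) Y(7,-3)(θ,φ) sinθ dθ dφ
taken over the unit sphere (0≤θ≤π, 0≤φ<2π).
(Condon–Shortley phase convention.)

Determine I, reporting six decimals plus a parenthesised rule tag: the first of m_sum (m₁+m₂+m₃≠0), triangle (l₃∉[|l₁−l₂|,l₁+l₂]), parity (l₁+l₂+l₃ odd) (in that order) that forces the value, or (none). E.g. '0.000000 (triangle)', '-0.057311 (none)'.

m-sum 0 ✓  L=14 even ✓  3≤7≤7 ✓
Π(2lᵢ+1) = 5×11×15 = 825
triangle coeff Δ(2,5,7) = 1/15015
Σ_t [0,0]: t=0:+1/57600 = 1/57600
(3j)²=21/715 [(2 5 7; 0 0 0)], sign=-1
Σ_t [0,0]: t=0:+1/2177280 = 1/2177280
(3j)²=8/3003 [(2 5 7; -1 4 -3)], sign=+1
⇒ 4πI² = 120/1859
I = (-1)√(120/1859/(4π)) = -0.07167142
No selection rule forces the value: the integral is nonzero (none).

-0.071671 (none)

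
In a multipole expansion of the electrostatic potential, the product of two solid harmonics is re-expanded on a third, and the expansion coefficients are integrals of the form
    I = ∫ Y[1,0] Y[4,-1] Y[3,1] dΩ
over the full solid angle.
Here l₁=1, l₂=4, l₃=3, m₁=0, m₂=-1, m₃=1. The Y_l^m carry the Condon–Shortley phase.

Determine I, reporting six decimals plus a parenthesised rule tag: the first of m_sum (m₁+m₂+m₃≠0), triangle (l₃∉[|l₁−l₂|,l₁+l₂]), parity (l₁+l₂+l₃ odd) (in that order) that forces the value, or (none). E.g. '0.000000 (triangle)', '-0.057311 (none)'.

-0.238414 (none)

m-sum 0 ✓  L=8 even ✓  3≤3≤5 ✓
Π(2lᵢ+1) = 3×9×7 = 189
triangle coeff Δ(1,4,3) = 1/252
Σ_t [1,1]: t=1:−1/36 = -1/36
(3j)²=4/63 [(1 4 3; 0 0 0)], sign=+1
Σ_t [1,1]: t=1:−1/48 = -1/48
(3j)²=5/84 [(1 4 3; 0 -1 1)], sign=-1
⇒ 4πI² = 5/7
I = (-1)√(5/7/(4π)) = -0.23841361
No selection rule forces the value: the integral is nonzero (none).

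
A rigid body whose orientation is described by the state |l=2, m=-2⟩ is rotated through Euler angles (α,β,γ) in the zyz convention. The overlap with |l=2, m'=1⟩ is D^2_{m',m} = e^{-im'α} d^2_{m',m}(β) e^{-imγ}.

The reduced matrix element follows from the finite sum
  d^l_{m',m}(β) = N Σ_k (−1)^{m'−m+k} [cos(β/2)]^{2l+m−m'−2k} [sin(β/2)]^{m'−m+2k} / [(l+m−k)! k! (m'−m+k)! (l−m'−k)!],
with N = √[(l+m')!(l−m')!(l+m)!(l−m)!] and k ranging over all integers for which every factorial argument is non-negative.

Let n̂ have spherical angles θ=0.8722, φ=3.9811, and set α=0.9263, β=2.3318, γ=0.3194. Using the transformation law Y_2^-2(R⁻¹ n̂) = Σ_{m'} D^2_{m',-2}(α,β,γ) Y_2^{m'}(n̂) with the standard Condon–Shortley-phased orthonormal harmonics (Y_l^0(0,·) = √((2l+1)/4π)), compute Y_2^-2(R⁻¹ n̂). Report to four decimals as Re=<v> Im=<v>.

Re=0.0016 Im=-0.0027

Need the full column D^2_{m',-2} for m'=−2..2 at α=0.9263, β=2.3318, γ=0.3194.
cos(β/2)=0.393923, sin(β/2)=0.919143
d^2_{-2,-2}: single k=0 term ⇒ +0.024079;  D = -0.019166+0.014576i
d^2_{-1,-2}: single k=0 term ⇒ -0.112370;  D = -0.000640-0.112368i
d^2_{0,-2}: single k=0 term ⇒ +0.321119;  D = +0.257798+0.191461i
d^2_{1,-2}: single k=0 term ⇒ -0.611775;  D = -0.586665+0.173472i
d^2_{2,-2}: single k=0 term ⇒ +0.713728;  D = +0.249421-0.668728i
Y_2^{m'}(θ=0.8722,φ=3.9811) and Σ D·Y over m':
  (-0.0192+0.0146i)·(-0.0245-0.2252i)  (-0.0006-0.1124i)·(-0.2541+0.2832i)  (+0.2578+0.1915i)·(+0.0760+0.0000i)  (-0.5867+0.1735i)·(+0.2541+0.2832i)  (+0.2494-0.6687i)·(-0.0245+0.2252i)
Y_2^-2(R⁻¹ n̂) = +0.001610-0.002661i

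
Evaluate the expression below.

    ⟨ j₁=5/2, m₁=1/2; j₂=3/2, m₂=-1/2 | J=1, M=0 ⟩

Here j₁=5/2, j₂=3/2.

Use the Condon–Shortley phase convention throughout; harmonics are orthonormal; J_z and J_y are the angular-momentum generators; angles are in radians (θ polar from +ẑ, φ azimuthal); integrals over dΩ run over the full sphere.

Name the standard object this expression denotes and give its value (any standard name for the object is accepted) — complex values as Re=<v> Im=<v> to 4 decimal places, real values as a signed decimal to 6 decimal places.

This is a Clebsch–Gordan (vector-coupling) coefficient.
√[3·3!2!0!/6! · 3!2!1!2!1!1!] = √(6/5)
  +(−1)^1/∏(1,2,1,0,1,0)! = -1/2  (running -1/2)
⟨..|..⟩ = √(6/5)·(-1/2) = -0.547723

Clebsch–Gordan coefficient, −√(3/10) ≈ -0.547723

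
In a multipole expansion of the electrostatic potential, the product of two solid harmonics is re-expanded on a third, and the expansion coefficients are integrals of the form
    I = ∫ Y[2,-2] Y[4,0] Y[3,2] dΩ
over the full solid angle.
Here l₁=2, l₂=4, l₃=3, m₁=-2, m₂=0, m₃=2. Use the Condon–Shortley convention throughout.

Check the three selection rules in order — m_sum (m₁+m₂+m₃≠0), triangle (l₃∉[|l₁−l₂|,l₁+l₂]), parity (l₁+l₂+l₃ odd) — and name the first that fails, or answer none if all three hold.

azimuthal sum: -2 + 0 + 2 = 0  ✓
2 ≤ 3 ≤ 6 (triangle on l)  ✓
L = 2 + 4 + 3 = 9 (odd)  ✗

parity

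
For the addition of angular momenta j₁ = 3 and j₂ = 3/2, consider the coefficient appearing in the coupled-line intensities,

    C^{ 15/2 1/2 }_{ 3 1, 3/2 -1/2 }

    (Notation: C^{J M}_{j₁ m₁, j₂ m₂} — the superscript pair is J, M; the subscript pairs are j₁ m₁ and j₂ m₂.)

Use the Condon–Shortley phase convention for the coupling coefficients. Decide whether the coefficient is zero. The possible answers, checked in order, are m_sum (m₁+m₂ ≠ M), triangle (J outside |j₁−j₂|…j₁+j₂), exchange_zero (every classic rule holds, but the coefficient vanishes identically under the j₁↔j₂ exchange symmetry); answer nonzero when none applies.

triangle

m-sum: m₁+m₂ = 1+(-1/2) = 1/2, M = 1/2  ✓
triangle: need |j₁−j₂| ≤ J ≤ j₁+j₂, i.e. J ∈ [3/2, 9/2]; J = 15/2 is outside ✗ ⇒ coefficient is 0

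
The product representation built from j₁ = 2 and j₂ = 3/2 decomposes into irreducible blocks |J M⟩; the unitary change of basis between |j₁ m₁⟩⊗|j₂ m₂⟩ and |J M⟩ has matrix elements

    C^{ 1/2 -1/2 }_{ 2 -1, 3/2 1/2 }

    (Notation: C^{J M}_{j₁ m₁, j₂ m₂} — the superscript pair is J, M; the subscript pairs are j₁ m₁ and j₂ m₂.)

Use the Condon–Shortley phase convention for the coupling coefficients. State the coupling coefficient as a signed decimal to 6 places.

+0.547723

√[2·3!1!0!/5! · 1!3!2!1!0!1!] = √(6/5)
  +(−1)^2/∏(2,1,1,0,0,0)! = 1/2  (running 1/2)
⟨..|..⟩ = √(6/5)·(1/2) = +0.547723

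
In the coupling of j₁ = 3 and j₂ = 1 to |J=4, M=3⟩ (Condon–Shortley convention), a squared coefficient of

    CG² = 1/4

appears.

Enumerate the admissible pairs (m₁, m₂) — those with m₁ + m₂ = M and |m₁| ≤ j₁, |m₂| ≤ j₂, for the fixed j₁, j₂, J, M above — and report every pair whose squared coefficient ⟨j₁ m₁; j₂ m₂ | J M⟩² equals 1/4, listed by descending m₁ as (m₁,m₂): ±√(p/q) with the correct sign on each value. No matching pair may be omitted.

(3,0): +√(1/4)

Admissible pairs with m₁+m₂ = M = 3: (2,1), (3,0)
  (m₁,m₂)=(3,0): CG² = 1/4, CG = +√(1/4)   ← matches the target
  (m₁,m₂)=(2,1): CG² = 3/4, CG = +√(3/4)
Pairs with CG² = 1/4: (3,0): +√(1/4)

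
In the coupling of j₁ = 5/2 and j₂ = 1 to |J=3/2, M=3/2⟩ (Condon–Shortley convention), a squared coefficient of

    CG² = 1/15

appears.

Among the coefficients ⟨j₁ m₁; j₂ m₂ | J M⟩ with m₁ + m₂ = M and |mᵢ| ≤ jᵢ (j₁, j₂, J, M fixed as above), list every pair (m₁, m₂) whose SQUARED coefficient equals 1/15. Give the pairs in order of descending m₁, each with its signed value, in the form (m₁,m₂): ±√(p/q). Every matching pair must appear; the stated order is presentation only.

Admissible pairs with m₁+m₂ = M = 3/2: (1/2,1), (3/2,0), (5/2,-1)
  (m₁,m₂)=(5/2,-1): CG² = 2/3, CG = +√(2/3)
  (m₁,m₂)=(3/2,0): CG² = 4/15, CG = −√(4/15)
  (m₁,m₂)=(1/2,1): CG² = 1/15, CG = +√(1/15)   ← matches the target
Pairs with CG² = 1/15: (1/2,1): +√(1/15)

(1/2,1): +√(1/15)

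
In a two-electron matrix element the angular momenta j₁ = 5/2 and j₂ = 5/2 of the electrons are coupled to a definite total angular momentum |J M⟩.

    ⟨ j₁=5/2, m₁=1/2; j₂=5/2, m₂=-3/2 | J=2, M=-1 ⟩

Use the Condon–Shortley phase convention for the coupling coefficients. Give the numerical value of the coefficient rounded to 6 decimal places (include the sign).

√[5·3!2!2!/8! · 3!2!1!4!1!3!] = √(36/7)
  +(−1)^0/∏(0,3,2,1,0,1)! = 1/12  (running 1/12)
  +(−1)^1/∏(1,2,1,0,1,2)! = -1/4  (running -1/6)
⟨..|..⟩ = √(36/7)·(-1/6) = -0.377964

-0.377964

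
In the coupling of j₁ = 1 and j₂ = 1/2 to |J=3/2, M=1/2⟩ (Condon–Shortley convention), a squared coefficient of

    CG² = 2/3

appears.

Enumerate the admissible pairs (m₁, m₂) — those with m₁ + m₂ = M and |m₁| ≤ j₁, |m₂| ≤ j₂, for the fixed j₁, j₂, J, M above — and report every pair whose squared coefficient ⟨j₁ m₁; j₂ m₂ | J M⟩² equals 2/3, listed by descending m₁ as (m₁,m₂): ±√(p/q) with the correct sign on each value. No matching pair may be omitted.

Admissible pairs with m₁+m₂ = M = 1/2: (0,1/2), (1,-1/2)
  (m₁,m₂)=(1,-1/2): CG² = 1/3, CG = +√(1/3)
  (m₁,m₂)=(0,1/2): CG² = 2/3, CG = +√(2/3)   ← matches the target
Pairs with CG² = 2/3: (0,1/2): +√(2/3)

(0,1/2): +√(2/3)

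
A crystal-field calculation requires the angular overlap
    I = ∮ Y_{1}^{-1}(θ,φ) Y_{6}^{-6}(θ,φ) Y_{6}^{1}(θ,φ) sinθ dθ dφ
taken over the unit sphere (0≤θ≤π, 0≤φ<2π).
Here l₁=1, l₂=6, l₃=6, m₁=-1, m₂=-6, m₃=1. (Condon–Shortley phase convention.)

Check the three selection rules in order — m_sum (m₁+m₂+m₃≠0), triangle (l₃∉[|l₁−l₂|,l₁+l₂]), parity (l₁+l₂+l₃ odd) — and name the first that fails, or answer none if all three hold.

m₁+m₂+m₃ = -1 − 6 + 1 = -6  ✗
triangle: |1−6|=5 ≤ l₃=6 ≤ 1+6=7
parity: l₁+l₂+l₃ = 13 is odd

m_sum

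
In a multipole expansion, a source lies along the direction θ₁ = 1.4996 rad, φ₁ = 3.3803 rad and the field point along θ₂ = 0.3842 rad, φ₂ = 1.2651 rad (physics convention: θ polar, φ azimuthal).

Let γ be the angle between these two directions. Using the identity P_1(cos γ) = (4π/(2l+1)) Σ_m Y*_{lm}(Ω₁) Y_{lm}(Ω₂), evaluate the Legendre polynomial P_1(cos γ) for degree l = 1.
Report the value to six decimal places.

Expand P_1 via completeness: Σ_{m} conj(Y_{1,m}) at Ω₁ times Y_{1,m} at Ω₂ —
  term(m=-1) = -0.02311 + 0.03818j   from Y*(Ω₁)=-0.33485 - 0.08148j, Y(Ω₂)=0.03897 - 0.12349j
  term(m=+0) = 0.01574 + 0.00000j   from Y*(Ω₁)=0.03476 + 0.00000j, Y(Ω₂)=0.45298 + 0.00000j
  term(m=+1) = -0.02311 - 0.03818j   from Y*(Ω₁)=0.33485 - 0.08148j, Y(Ω₂)=-0.03897 - 0.12349j
Σ over m = -0.03048 + 0.00000j; ×(4π/3) → -0.12768 + 0.00000j. Real part: -0.127679

-0.127679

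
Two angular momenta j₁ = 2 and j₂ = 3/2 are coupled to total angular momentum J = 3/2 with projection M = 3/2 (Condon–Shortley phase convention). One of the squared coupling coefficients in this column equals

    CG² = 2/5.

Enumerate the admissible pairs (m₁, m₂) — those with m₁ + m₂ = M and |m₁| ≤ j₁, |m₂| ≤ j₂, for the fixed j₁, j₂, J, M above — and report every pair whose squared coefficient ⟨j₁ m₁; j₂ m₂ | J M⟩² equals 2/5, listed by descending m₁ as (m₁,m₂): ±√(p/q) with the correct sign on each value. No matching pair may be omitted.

Admissible pairs with m₁+m₂ = M = 3/2: (0,3/2), (1,1/2), (2,-1/2)
  (m₁,m₂)=(2,-1/2): CG² = 2/5, CG = +√(2/5)   ← matches the target
  (m₁,m₂)=(1,1/2): CG² = 2/5, CG = −√(2/5)   ← matches the target
  (m₁,m₂)=(0,3/2): CG² = 1/5, CG = +√(1/5)
Pairs with CG² = 2/5: (2,-1/2): +√(2/5); (1,1/2): −√(2/5)

(2,-1/2): +√(2/5); (1,1/2): −√(2/5)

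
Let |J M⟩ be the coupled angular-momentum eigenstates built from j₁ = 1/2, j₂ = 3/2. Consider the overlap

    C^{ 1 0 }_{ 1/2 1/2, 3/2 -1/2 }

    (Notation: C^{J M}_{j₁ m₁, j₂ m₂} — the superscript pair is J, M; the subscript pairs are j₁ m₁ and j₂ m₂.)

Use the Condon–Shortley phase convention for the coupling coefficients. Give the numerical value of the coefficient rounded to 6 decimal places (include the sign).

+0.707107

j₁+j₂−J=1  J+j₁−j₂=0  J−j₁+j₂=2  j₁+j₂+J+1=4
(j₁±m₁, j₂±m₂, J±M) = (1,0,1,2,1,1)
P² = 1/2
sum k=0..0:
  [0] +1/1 = 1
S = 1
C² = P²·S² = 1/2 ; C = +0.707107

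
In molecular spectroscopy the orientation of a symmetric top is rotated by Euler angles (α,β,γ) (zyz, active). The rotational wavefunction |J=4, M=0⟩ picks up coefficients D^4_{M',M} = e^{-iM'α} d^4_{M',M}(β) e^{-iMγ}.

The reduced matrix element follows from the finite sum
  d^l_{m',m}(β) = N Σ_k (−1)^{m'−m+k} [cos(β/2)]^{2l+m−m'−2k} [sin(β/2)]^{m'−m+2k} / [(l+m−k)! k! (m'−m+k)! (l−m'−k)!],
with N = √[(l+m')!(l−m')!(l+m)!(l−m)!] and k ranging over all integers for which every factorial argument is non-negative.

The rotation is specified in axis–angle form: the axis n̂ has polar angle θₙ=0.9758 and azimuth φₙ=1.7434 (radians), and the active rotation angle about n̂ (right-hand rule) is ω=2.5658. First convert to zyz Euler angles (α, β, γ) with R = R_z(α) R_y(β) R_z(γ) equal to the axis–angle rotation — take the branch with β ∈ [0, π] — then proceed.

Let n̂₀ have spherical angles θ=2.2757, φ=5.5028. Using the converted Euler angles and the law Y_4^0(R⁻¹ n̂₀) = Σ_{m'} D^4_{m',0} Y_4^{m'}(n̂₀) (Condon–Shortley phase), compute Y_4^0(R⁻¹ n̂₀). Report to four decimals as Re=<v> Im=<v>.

Axis–angle → zyz. n̂ = (sinθₙcosφₙ, sinθₙsinφₙ, cosθₙ) = (-0.142233, +0.815845, +0.560506), ω = 2.5658.
R = I cosω + sinω [n̂]ₓ + (1−cosω) n̂n̂ᵀ gives
  R = [-0.801562, -0.518565, +0.297637; +0.091825, +0.385124, +0.918285; -0.590818, +0.763393, -0.261084]
β = atan2(√(R₁₃²+R₂₃²), R₃₃) = 1.834941; α = atan2(R₂₃, R₁₃) mod 2π = 1.257358; γ = atan2(R₃₂, −R₃₁) mod 2π = 0.912151
Need the full column D^4_{m',0} for m'=−4..4 at α=1.2574, β=1.8349, γ=0.9122.
cos(β/2)=0.607831, sin(β/2)=0.794067
d^4_{-4,0}: single k=4 term ⇒ +0.454054;  D = +0.141556-0.431424i
d^4_{-3,0}: k∈[3..4] ⇒ +0.491528 -0.838874 = -0.347346;  D = +0.280566+0.204772i
d^4_{-2,0}: k∈[2..4] ⇒ +0.301669 -1.372930 +0.878675 = -0.192586;  D = +0.155968-0.112974i
d^4_{-1,0}: k∈[1..4] ⇒ +0.108856 -1.114680 +1.902387 -0.541123 = +0.355439;  D = +0.109593+0.338122i
d^4_{0,0}: k∈[0..4] ⇒ +0.018632 -0.508780 +1.953714 -1.481927 +0.158072 = +0.139711;  D = +0.139711+0.000000i
d^4_{1,0}: k∈[0..3] ⇒ -0.108856 +1.114680 -1.902387 +0.541123 = -0.355439;  D = -0.109593+0.338122i
d^4_{2,0}: k∈[0..2] ⇒ +0.301669 -1.372930 +0.878675 = -0.192586;  D = +0.155968+0.112974i
d^4_{3,0}: k∈[0..1] ⇒ -0.491528 +0.838874 = +0.347346;  D = -0.280566+0.204772i
d^4_{4,0}: single k=0 term ⇒ +0.454054;  D = +0.141556+0.431424i
Y_4^{m'}(θ=2.2757,φ=5.5028) and Σ D·Y over m':
  (+0.1416-0.4314i)·(-0.1489+0.0030i)  (+0.2806+0.2048i)·(+0.2496-0.2572i)  (+0.1560-0.1130i)·(+0.0038+0.3763i)  (+0.1096+0.3381i)·(+0.0101+0.0100i)  (+0.1397+0.0000i)·(-0.3624+0.0000i)  (-0.1096+0.3381i)·(-0.0101+0.0100i)  (+0.1560+0.1130i)·(+0.0038-0.3763i)  (-0.2806+0.2048i)·(-0.2496-0.2572i)  (+0.1416+0.4314i)·(-0.1489-0.0030i)
Y_4^0(R⁻¹ n̂) = +0.236800+0.000000i

Re=0.2368 Im=0.0000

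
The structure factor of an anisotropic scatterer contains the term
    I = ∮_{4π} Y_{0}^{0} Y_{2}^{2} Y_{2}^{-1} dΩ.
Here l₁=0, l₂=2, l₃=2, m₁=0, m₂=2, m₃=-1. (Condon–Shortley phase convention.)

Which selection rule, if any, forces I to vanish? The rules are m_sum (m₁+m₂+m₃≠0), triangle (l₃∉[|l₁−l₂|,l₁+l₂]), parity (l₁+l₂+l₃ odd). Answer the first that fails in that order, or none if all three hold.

m_sum

azimuthal sum: 0 + 2 − 1 = 1  ✗
2 ≤ 2 ≤ 2 (triangle on l)
L = 0 + 2 + 2 = 4 (even)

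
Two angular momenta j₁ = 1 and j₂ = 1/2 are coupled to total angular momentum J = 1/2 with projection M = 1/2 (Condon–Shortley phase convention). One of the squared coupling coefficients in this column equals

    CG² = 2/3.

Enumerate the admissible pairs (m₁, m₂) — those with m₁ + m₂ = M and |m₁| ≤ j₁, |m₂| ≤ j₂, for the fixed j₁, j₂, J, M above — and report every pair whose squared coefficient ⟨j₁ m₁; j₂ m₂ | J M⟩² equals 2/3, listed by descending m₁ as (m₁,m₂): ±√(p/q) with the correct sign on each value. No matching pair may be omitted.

Admissible pairs with m₁+m₂ = M = 1/2: (0,1/2), (1,-1/2)
  (m₁,m₂)=(1,-1/2): CG² = 2/3, CG = +√(2/3)   ← matches the target
  (m₁,m₂)=(0,1/2): CG² = 1/3, CG = −√(1/3)
Pairs with CG² = 2/3: (1,-1/2): +√(2/3)

(1,-1/2): +√(2/3)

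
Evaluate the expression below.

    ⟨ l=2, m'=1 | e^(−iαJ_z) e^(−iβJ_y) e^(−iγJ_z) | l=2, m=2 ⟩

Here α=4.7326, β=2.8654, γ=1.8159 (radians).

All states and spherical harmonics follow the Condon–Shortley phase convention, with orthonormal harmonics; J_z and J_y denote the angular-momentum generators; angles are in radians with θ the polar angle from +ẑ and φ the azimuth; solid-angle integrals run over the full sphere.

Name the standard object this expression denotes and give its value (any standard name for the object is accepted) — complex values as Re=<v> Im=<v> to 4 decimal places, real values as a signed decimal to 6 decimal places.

This is a Wigner D-matrix element — the rotation-matrix element ⟨l m'| R(α,β,γ) |l m⟩ in the angular-momentum basis.
Split into d^2_{1,2}(β=2.8654) × two z-phases.
With c≡cos(β/2)=0.137658 and s≡sin(β/2)=0.990480, N=[6·1·24·1]^{1/2}=12.000000
Admissible k: 1..1 (factorial args all ≥0)
  k=1: (−1)^0·12.0000/(6)·0.1377^3·0.9905^1 = +0.005167
d^2_{1,2}(2.8654) = +0.005167
Phases: e^{-i·(1)·4.7326}=+0.020210+0.999796i, e^{-i·(2)·1.8159}=-0.882235+0.470809i ⇒ D=-0.002525-0.004509i

Wigner D-matrix element, Re=-0.0025 Im=-0.0045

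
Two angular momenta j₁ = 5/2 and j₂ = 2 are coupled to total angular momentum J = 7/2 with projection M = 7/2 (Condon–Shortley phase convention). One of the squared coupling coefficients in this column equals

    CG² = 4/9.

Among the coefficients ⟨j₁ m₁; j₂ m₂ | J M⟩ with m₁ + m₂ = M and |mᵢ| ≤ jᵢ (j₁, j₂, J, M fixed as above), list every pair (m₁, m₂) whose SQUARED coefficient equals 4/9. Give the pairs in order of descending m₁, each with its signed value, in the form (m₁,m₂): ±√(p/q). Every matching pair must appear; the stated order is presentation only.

Admissible pairs with m₁+m₂ = M = 7/2: (3/2,2), (5/2,1)
  (m₁,m₂)=(5/2,1): CG² = 5/9, CG = +√(5/9)
  (m₁,m₂)=(3/2,2): CG² = 4/9, CG = −√(4/9)   ← matches the target
Pairs with CG² = 4/9: (3/2,2): −√(4/9)

(3/2,2): −√(4/9)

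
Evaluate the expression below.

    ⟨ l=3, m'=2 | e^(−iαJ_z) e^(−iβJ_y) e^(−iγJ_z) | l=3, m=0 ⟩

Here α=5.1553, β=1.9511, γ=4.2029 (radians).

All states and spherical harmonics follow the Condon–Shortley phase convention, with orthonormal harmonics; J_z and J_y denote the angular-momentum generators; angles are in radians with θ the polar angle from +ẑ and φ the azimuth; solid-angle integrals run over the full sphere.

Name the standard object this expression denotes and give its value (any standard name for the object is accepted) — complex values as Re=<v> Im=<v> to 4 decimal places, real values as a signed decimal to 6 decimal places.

Wigner D-matrix element, Re=0.2773 Im=-0.3394

This is a Wigner D-matrix element — the rotation-matrix element ⟨l m'| R(α,β,γ) |l m⟩ in the angular-momentum basis.
D^3_{2,0}(5.1553,1.9511,4.2029) = e^{-i·2·5.1553}·d^3_{2,0}(1.9511)·e^{-i·0·4.2029}. Compute d first:
Half-angle: c=0.560713, s=0.828010. N=√(120·1·6·6)=65.726707
k: max(0,(0)−(2))=0 … min(3+(0),3−(2))=1
  k=0: (−1)^2·65.7267/(12)·0.5607^4·0.8280^2 = +0.371188
  k=1: (−1)^3·65.7267/(12)·0.5607^2·0.8280^4 = -0.809440
d^3_{2,0}(1.9511) = +0.371188 -0.809440 = -0.438252
Phases: e^{-i·(2)·5.1553}=-0.632653+0.774435i, e^{-i·(0)·4.2029}=+1.000000+0.000000i ⇒ D=+0.277261-0.339398i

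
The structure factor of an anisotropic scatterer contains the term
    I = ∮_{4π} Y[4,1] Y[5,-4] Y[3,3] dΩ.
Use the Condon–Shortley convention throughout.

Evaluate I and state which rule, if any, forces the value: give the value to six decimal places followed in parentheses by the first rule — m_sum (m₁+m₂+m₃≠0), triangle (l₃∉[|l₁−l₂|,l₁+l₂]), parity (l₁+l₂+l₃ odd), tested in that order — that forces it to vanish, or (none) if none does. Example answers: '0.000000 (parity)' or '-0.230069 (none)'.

Checks pass: Σm=0; 12 even; l₃=3∈[1,9].
(2·4+1)(2·5+1)(2·3+1) = 693
Δ: 6! 2! 4! / 13! → 1/180180
sum: t=2:+1/576 t=3:−1/144 t=4:+1/576 = -1/288
3j²(4 5 3; 0 0 0) = Δ·Π!·Σ² = 20/1001  (sign +1)
sum: t=1:−1/5760 = -1/5760
3j²(4 5 3; 1 -4 3) = Δ·Π!·Σ² = 9/286  (sign -1)
combine: 4πI² = 693·20/1001·9/286 = 810/1859
take √, sign -1: I = -0.18620781
No selection rule forces the value: the integral is nonzero (none).

-0.186208 (none)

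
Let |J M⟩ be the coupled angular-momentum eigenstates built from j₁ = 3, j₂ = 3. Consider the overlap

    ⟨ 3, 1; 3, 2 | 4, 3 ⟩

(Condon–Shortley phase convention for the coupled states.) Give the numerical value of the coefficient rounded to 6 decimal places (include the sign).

-0.301511

triangle: 2!×4!×4!/11! = 1152/39916800
(j±m)!: 4!×2!×5!×1!×7!×1! = 29030400
prefactor² = (2J+1)×Δ×N² = 82944/11
  k=1: −1/(1!×1!×1!×4!×3!×0!) = -1/144
  k=2: +1/(2!×0!×0!×3!×4!×1!) = 1/288
Σ = -1/288  ⇒  CG² = 82944/11×(-1/288)² = 1/11
CG = −√(1/11) = -0.301511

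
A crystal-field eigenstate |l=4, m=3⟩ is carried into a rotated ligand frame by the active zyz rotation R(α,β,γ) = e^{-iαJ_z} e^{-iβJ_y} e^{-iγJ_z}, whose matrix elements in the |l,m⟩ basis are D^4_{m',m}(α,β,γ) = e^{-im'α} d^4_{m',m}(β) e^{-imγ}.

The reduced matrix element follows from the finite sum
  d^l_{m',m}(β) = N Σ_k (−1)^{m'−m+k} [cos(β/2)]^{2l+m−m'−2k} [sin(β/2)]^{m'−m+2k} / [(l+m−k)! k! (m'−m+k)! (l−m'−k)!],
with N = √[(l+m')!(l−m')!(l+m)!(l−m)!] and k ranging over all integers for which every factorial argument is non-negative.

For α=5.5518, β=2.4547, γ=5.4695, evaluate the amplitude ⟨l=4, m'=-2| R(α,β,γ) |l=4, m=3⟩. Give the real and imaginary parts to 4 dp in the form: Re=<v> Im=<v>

Re=-0.2846 Im=-0.4227

D^4_{-2,3}(5.5518,2.4547,5.4695) = e^{-i·-2·5.5518}·d^4_{-2,3}(2.4547)·e^{-i·3·5.4695}. Compute d first:
Half-angle: c=0.336734, s=0.941600. N=√(2·720·5040·1)=2693.993318
k∈{5,6} keeps every argument non-negative
  k=5: (−1)^0·2693.9933/(240)·0.3367^3·0.9416^5 = +0.317233
  k=6: (−1)^1·2693.9933/(720)·0.3367^1·0.9416^7 = -0.826829
d^4_{-2,3}(2.4547) = +0.317233 -0.826829 = -0.509596
D = (+0.107816-0.994171i)·(-0.509596)·(-0.764496+0.644628i) = -0.284582-0.422731i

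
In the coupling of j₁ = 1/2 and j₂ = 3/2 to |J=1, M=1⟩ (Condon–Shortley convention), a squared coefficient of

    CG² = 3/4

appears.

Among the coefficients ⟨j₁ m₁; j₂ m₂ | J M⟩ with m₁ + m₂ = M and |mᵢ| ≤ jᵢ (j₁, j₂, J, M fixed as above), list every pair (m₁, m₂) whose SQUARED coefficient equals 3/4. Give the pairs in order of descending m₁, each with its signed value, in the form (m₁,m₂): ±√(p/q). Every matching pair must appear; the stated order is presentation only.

(-1/2,3/2): −√(3/4)

Admissible pairs with m₁+m₂ = M = 1: (-1/2,3/2), (1/2,1/2)
  (m₁,m₂)=(1/2,1/2): CG² = 1/4, CG = +√(1/4)
  (m₁,m₂)=(-1/2,3/2): CG² = 3/4, CG = −√(3/4)   ← matches the target
Pairs with CG² = 3/4: (-1/2,3/2): −√(3/4)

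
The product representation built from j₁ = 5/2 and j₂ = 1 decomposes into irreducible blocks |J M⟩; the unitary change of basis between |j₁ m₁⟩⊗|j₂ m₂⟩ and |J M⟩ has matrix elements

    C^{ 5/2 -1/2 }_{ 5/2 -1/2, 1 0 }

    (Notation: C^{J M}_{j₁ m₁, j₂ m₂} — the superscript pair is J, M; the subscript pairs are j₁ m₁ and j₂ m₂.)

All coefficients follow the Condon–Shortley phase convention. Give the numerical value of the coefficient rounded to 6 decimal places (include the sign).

-0.169031  (= −√(1/35))

j₁+j₂−J=1  J+j₁−j₂=4  J−j₁+j₂=1  j₁+j₂+J+1=7
(j₁±m₁, j₂±m₂, J±M) = (2,3,1,1,2,3)
P² = 144/35
sum k=0..1:
  [0] +1/6 = 1/6
  [1] −1/4 = -1/4
S = -1/12
C² = P²·S² = 1/35 ; C = -0.169031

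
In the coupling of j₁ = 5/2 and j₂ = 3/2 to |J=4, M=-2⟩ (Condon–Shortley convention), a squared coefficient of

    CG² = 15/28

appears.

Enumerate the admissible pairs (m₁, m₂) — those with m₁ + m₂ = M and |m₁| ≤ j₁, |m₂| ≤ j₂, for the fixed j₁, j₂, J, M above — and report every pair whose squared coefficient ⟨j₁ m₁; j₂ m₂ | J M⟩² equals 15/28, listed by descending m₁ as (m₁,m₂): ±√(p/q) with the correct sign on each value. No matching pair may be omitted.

Admissible pairs with m₁+m₂ = M = -2: (-5/2,1/2), (-3/2,-1/2), (-1/2,-3/2)
  (m₁,m₂)=(-1/2,-3/2): CG² = 5/14, CG = +√(5/14)
  (m₁,m₂)=(-3/2,-1/2): CG² = 15/28, CG = +√(15/28)   ← matches the target
  (m₁,m₂)=(-5/2,1/2): CG² = 3/28, CG = +√(3/28)
Pairs with CG² = 15/28: (-3/2,-1/2): +√(15/28)

(-3/2,-1/2): +√(15/28)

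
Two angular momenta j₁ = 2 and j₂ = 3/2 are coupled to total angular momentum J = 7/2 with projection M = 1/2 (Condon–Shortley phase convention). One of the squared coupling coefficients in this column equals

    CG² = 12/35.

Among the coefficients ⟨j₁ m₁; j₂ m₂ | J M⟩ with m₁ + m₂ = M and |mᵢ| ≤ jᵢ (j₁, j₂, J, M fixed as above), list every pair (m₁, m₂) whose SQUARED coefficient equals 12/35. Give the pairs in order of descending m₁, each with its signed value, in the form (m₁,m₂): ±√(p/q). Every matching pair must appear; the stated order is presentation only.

(1,-1/2): +√(12/35)

Admissible pairs with m₁+m₂ = M = 1/2: (-1,3/2), (0,1/2), (1,-1/2), (2,-3/2)
  (m₁,m₂)=(2,-3/2): CG² = 1/35, CG = +√(1/35)
  (m₁,m₂)=(1,-1/2): CG² = 12/35, CG = +√(12/35)   ← matches the target
  (m₁,m₂)=(0,1/2): CG² = 18/35, CG = +√(18/35)
  (m₁,m₂)=(-1,3/2): CG² = 4/35, CG = +√(4/35)
Pairs with CG² = 12/35: (1,-1/2): +√(12/35)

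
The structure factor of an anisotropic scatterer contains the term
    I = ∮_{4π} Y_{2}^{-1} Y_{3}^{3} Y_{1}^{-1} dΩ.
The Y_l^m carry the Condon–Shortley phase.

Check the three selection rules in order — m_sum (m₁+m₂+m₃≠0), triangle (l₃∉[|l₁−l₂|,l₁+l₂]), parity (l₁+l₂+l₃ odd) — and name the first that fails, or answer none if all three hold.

Σmᵢ = 1  ✗
l₃∈[|l₁−l₂|,l₁+l₂]=[1,5], have l₃=1
Σlᵢ = 6 ⇒ even

m_sum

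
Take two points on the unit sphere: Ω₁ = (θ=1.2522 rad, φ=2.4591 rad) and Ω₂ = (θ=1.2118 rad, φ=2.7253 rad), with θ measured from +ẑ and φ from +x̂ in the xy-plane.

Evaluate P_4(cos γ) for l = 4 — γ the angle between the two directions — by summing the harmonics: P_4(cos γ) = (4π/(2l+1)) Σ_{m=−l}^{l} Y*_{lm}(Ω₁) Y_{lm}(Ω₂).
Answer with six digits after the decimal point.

0.701322

Expand P_4 via completeness: Σ_{m} conj(Y_{4,m}) at Ω₁ times Y_{4,m} at Ω₂ —
  m=-4: (-0.329888, -0.144016) × (-0.032042, 0.338513) = (0.059322, -0.107057)  (running Σ = (0.059322, -0.107057))
  m=-3: (0.154078, 0.298369) × (-0.114184, -0.342361) = (0.084557, -0.086819)  (running Σ = (0.143878, -0.193876))
  m=-2: (-0.019310, 0.092496) × (-0.026827, -0.029486) = (0.003245, -0.001912)  (running Σ = (0.147124, -0.195788))
  m=-1: (0.252616, -0.205324) × (0.304000, 0.134408) = (0.104392, -0.028465)  (running Σ = (0.251516, -0.224253))
  m=0: (0.041623, -0.000000) × (-0.017963, 0.000000) = (-0.000748, 0.000000)  (running Σ = (0.250769, -0.224253))
  m=1: (-0.252616, -0.205324) × (-0.304000, 0.134408) = (0.104392, 0.028465)  (running Σ = (0.355161, -0.195788))
  m=2: (-0.019310, -0.092496) × (-0.026827, 0.029486) = (0.003245, 0.001912)  (running Σ = (0.358406, -0.193876))
  m=3: (-0.154078, 0.298369) × (0.114184, -0.342361) = (0.084557, 0.086819)  (running Σ = (0.442963, -0.107057))
  m=4: (-0.329888, 0.144016) × (-0.032042, -0.338513) = (0.059322, 0.107057)  (running Σ = (0.502285, -0.000000))
Total Σ_m = (0.502285, -0.000000). Multiply by 1.396263: (0.701322, -0.000000). P_4(cos γ) = 0.701322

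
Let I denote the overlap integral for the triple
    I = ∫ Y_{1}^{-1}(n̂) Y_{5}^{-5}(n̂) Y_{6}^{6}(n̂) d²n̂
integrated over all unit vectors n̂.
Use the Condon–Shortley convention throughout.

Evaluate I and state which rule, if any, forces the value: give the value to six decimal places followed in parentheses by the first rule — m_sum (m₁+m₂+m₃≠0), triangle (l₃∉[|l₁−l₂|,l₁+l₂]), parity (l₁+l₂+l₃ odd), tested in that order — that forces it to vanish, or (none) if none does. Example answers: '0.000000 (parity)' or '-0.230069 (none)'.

0.331940 (none)

m-sum 0 ✓  L=12 even ✓  4≤6≤6 ✓
Π(2lᵢ+1) = 3×11×13 = 429
triangle coeff Δ(1,5,6) = 1/858
Σ_t [0,0]: t=0:+1/14400 = 1/14400
(3j)²=6/143 [(1 5 6; 0 0 0)], sign=+1
Σ_t [0,0]: t=0:+1/7257600 = 1/7257600
(3j)²=1/13 [(1 5 6; -1 -5 6)], sign=+1
⇒ 4πI² = 18/13
I = (+1)√(18/13/(4π)) = 0.33194004
No selection rule forces the value: the integral is nonzero (none).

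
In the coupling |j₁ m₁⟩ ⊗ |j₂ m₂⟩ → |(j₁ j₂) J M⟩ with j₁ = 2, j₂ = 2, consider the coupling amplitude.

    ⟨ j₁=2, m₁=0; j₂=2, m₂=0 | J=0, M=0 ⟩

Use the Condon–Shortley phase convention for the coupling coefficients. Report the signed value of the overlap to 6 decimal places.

j₁+j₂−J=4  J+j₁−j₂=0  J−j₁+j₂=0  j₁+j₂+J+1=5
(j₁±m₁, j₂±m₂, J±M) = (2,2,2,2,0,0)
P² = 16/5
sum k=2..2:
  [2] +1/4 = 1/4
S = 1/4
C² = P²·S² = 1/5 ; C = +0.447214

+0.447214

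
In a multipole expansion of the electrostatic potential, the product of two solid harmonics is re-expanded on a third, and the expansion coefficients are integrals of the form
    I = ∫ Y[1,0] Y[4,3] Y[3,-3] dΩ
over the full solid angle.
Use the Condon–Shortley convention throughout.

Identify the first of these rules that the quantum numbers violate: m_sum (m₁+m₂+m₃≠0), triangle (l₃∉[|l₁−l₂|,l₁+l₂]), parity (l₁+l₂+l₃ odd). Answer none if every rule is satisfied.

m₁+m₂+m₃ = 0 + 3 − 3 = 0  ✓
triangle: |1−4|=3 ≤ l₃=3 ≤ 1+4=5  ✓
parity: l₁+l₂+l₃ = 8 is even  ✓

none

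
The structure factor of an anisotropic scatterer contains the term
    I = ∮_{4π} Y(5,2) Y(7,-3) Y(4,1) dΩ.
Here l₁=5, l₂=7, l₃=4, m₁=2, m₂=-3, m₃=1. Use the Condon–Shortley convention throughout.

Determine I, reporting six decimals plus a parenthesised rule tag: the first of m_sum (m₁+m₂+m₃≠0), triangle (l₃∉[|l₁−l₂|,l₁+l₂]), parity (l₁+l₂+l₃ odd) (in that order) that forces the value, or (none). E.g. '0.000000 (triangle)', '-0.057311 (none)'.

Rules hold: Σm=0, L=16 even, 2≤4≤12.
N = 11·15·9 = 1485
Δ = 8!·2!·6!/17! = 1/6126120
Racah Σ t=3..5: t=3:−1/69120 t=4:+1/20736 t=5:−1/69120 = 1/51840
⇒ 3j(5 7 4; 0 0 0)² = 280/21879, sgn +1
Racah Σ t=1..3: t=1:−1/362880 t=2:+1/69120 t=3:−1/172800 = 43/7257600
⇒ 3j(5 7 4; 2 -3 1)² = 1849/170170, sgn -1
4πI² = N·(3j₀)²·(3jₘ)² = 110940/537251
I = -1·√(0.206496/4π) = -0.12818893
No selection rule forces the value: the integral is nonzero (none).

-0.128189 (none)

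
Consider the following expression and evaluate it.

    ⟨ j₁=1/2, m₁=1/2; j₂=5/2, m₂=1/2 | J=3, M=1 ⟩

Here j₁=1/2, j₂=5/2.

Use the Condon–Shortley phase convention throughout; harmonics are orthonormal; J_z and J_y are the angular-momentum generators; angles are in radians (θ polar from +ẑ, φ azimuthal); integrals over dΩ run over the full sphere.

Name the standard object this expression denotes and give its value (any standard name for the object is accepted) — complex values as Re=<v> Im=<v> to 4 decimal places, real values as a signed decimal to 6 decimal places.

Clebsch–Gordan coefficient, +√(2/3) ≈ +0.816497

This is a Clebsch–Gordan (vector-coupling) coefficient.
triangle: 0!·1!·5!/7! = 120/5040
(j±m)!: 1!·0!·3!·2!·4!·2! = 576
prefactor² = (2J+1)·Δ·N² = 96
  k=0: +1/(0!·0!·0!·3!·1!·2!) = 1/12
Σ = 1/12  ⇒  CG² = 96·(1/12)² = 2/3
CG = +√(2/3) = +0.816497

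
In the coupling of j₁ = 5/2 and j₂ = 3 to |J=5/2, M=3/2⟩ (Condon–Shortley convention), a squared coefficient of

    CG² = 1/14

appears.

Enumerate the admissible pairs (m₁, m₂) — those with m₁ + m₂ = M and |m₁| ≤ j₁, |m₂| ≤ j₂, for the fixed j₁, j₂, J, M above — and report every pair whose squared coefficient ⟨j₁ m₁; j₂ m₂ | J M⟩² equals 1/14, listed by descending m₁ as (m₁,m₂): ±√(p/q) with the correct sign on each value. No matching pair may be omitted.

(-1/2,2): +√(1/14)

Admissible pairs with m₁+m₂ = M = 3/2: (-3/2,3), (-1/2,2), (1/2,1), (3/2,0), (5/2,-1)
  (m₁,m₂)=(5/2,-1): CG² = 2/7, CG = +√(2/7)
  (m₁,m₂)=(3/2,0): CG² = 7/30, CG = −√(7/30)
  (m₁,m₂)=(1/2,1): CG² = 1/35, CG = +√(1/35)
  (m₁,m₂)=(-1/2,2): CG² = 1/14, CG = +√(1/14)   ← matches the target
  (m₁,m₂)=(-3/2,3): CG² = 8/21, CG = −√(8/21)
Pairs with CG² = 1/14: (-1/2,2): +√(1/14)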